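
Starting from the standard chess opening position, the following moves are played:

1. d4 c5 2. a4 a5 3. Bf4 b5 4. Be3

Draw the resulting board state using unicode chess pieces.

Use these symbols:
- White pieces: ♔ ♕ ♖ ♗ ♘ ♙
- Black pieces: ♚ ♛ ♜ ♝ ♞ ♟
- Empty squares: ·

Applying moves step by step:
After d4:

♜ ♞ ♝ ♛ ♚ ♝ ♞ ♜
♟ ♟ ♟ ♟ ♟ ♟ ♟ ♟
· · · · · · · ·
· · · · · · · ·
· · · ♙ · · · ·
· · · · · · · ·
♙ ♙ ♙ · ♙ ♙ ♙ ♙
♖ ♘ ♗ ♕ ♔ ♗ ♘ ♖


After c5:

♜ ♞ ♝ ♛ ♚ ♝ ♞ ♜
♟ ♟ · ♟ ♟ ♟ ♟ ♟
· · · · · · · ·
· · ♟ · · · · ·
· · · ♙ · · · ·
· · · · · · · ·
♙ ♙ ♙ · ♙ ♙ ♙ ♙
♖ ♘ ♗ ♕ ♔ ♗ ♘ ♖


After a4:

♜ ♞ ♝ ♛ ♚ ♝ ♞ ♜
♟ ♟ · ♟ ♟ ♟ ♟ ♟
· · · · · · · ·
· · ♟ · · · · ·
♙ · · ♙ · · · ·
· · · · · · · ·
· ♙ ♙ · ♙ ♙ ♙ ♙
♖ ♘ ♗ ♕ ♔ ♗ ♘ ♖


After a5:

♜ ♞ ♝ ♛ ♚ ♝ ♞ ♜
· ♟ · ♟ ♟ ♟ ♟ ♟
· · · · · · · ·
♟ · ♟ · · · · ·
♙ · · ♙ · · · ·
· · · · · · · ·
· ♙ ♙ · ♙ ♙ ♙ ♙
♖ ♘ ♗ ♕ ♔ ♗ ♘ ♖


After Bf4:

♜ ♞ ♝ ♛ ♚ ♝ ♞ ♜
· ♟ · ♟ ♟ ♟ ♟ ♟
· · · · · · · ·
♟ · ♟ · · · · ·
♙ · · ♙ · ♗ · ·
· · · · · · · ·
· ♙ ♙ · ♙ ♙ ♙ ♙
♖ ♘ · ♕ ♔ ♗ ♘ ♖


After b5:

♜ ♞ ♝ ♛ ♚ ♝ ♞ ♜
· · · ♟ ♟ ♟ ♟ ♟
· · · · · · · ·
♟ ♟ ♟ · · · · ·
♙ · · ♙ · ♗ · ·
· · · · · · · ·
· ♙ ♙ · ♙ ♙ ♙ ♙
♖ ♘ · ♕ ♔ ♗ ♘ ♖


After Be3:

♜ ♞ ♝ ♛ ♚ ♝ ♞ ♜
· · · ♟ ♟ ♟ ♟ ♟
· · · · · · · ·
♟ ♟ ♟ · · · · ·
♙ · · ♙ · · · ·
· · · · ♗ · · ·
· ♙ ♙ · ♙ ♙ ♙ ♙
♖ ♘ · ♕ ♔ ♗ ♘ ♖



  a b c d e f g h
  ─────────────────
8│♜ ♞ ♝ ♛ ♚ ♝ ♞ ♜│8
7│· · · ♟ ♟ ♟ ♟ ♟│7
6│· · · · · · · ·│6
5│♟ ♟ ♟ · · · · ·│5
4│♙ · · ♙ · · · ·│4
3│· · · · ♗ · · ·│3
2│· ♙ ♙ · ♙ ♙ ♙ ♙│2
1│♖ ♘ · ♕ ♔ ♗ ♘ ♖│1
  ─────────────────
  a b c d e f g h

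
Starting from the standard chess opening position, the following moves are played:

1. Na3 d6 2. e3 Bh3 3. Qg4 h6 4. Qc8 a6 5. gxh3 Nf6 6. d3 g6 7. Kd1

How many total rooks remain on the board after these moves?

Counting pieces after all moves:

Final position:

  a b c d e f g h
  ─────────────────
8│♜ ♞ ♕ ♛ ♚ ♝ · ♜│8
7│· ♟ ♟ · ♟ ♟ · ·│7
6│♟ · · ♟ · ♞ ♟ ♟│6
5│· · · · · · · ·│5
4│· · · · · · · ·│4
3│♘ · · ♙ ♙ · · ♙│3
2│♙ ♙ ♙ · · ♙ · ♙│2
1│♖ · ♗ ♔ · ♗ ♘ ♖│1
  ─────────────────
  a b c d e f g h


4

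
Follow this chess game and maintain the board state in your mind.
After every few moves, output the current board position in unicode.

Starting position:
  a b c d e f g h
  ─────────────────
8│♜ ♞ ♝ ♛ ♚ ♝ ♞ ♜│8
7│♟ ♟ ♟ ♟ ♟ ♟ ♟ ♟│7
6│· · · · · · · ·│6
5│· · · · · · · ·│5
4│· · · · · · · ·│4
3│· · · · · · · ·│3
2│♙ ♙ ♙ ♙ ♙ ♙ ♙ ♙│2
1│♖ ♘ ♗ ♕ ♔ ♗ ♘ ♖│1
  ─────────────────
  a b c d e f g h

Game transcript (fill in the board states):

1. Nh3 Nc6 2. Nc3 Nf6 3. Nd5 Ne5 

  a b c d e f g h
  ─────────────────
8│♜ · ♝ ♛ ♚ ♝ · ♜│8
7│♟ ♟ ♟ ♟ ♟ ♟ ♟ ♟│7
6│· · · · · ♞ · ·│6
5│· · · ♘ ♞ · · ·│5
4│· · · · · · · ·│4
3│· · · · · · · ♘│3
2│♙ ♙ ♙ ♙ ♙ ♙ ♙ ♙│2
1│♖ · ♗ ♕ ♔ ♗ · ♖│1
  ─────────────────
  a b c d e f g h

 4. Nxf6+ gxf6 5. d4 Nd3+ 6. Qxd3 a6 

  a b c d e f g h
  ─────────────────
8│♜ · ♝ ♛ ♚ ♝ · ♜│8
7│· ♟ ♟ ♟ ♟ ♟ · ♟│7
6│♟ · · · · ♟ · ·│6
5│· · · · · · · ·│5
4│· · · ♙ · · · ·│4
3│· · · ♕ · · · ♘│3
2│♙ ♙ ♙ · ♙ ♙ ♙ ♙│2
1│♖ · ♗ · ♔ ♗ · ♖│1
  ─────────────────
  a b c d e f g h

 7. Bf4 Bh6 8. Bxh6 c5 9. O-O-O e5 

  a b c d e f g h
  ─────────────────
8│♜ · ♝ ♛ ♚ · · ♜│8
7│· ♟ · ♟ · ♟ · ♟│7
6│♟ · · · · ♟ · ♗│6
5│· · ♟ · ♟ · · ·│5
4│· · · ♙ · · · ·│4
3│· · · ♕ · · · ♘│3
2│♙ ♙ ♙ · ♙ ♙ ♙ ♙│2
1│· · ♔ ♖ · ♗ · ♖│1
  ─────────────────
  a b c d e f g h

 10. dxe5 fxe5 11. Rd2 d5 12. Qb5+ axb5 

  a b c d e f g h
  ─────────────────
8│♜ · ♝ ♛ ♚ · · ♜│8
7│· ♟ · · · ♟ · ♟│7
6│· · · · · · · ♗│6
5│· ♟ ♟ ♟ ♟ · · ·│5
4│· · · · · · · ·│4
3│· · · · · · · ♘│3
2│♙ ♙ ♙ ♖ ♙ ♙ ♙ ♙│2
1│· · ♔ · · ♗ · ♖│1
  ─────────────────
  a b c d e f g h

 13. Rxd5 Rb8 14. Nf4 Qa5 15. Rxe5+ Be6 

  a b c d e f g h
  ─────────────────
8│· ♜ · · ♚ · · ♜│8
7│· ♟ · · · ♟ · ♟│7
6│· · · · ♝ · · ♗│6
5│♛ ♟ ♟ · ♖ · · ·│5
4│· · · · · ♘ · ·│4
3│· · · · · · · ·│3
2│♙ ♙ ♙ · ♙ ♙ ♙ ♙│2
1│· · ♔ · · ♗ · ♖│1
  ─────────────────
  a b c d e f g h



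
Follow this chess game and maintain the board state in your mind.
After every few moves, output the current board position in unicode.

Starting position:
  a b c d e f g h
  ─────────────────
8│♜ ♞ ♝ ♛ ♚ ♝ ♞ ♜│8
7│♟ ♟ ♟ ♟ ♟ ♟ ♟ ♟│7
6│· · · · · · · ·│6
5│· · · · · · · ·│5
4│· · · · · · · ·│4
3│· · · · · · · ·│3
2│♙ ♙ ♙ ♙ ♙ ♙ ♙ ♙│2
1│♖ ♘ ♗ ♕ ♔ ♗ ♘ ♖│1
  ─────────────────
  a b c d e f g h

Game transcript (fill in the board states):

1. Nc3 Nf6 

  a b c d e f g h
  ─────────────────
8│♜ ♞ ♝ ♛ ♚ ♝ · ♜│8
7│♟ ♟ ♟ ♟ ♟ ♟ ♟ ♟│7
6│· · · · · ♞ · ·│6
5│· · · · · · · ·│5
4│· · · · · · · ·│4
3│· · ♘ · · · · ·│3
2│♙ ♙ ♙ ♙ ♙ ♙ ♙ ♙│2
1│♖ · ♗ ♕ ♔ ♗ ♘ ♖│1
  ─────────────────
  a b c d e f g h

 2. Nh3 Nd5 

  a b c d e f g h
  ─────────────────
8│♜ ♞ ♝ ♛ ♚ ♝ · ♜│8
7│♟ ♟ ♟ ♟ ♟ ♟ ♟ ♟│7
6│· · · · · · · ·│6
5│· · · ♞ · · · ·│5
4│· · · · · · · ·│4
3│· · ♘ · · · · ♘│3
2│♙ ♙ ♙ ♙ ♙ ♙ ♙ ♙│2
1│♖ · ♗ ♕ ♔ ♗ · ♖│1
  ─────────────────
  a b c d e f g h

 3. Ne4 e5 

  a b c d e f g h
  ─────────────────
8│♜ ♞ ♝ ♛ ♚ ♝ · ♜│8
7│♟ ♟ ♟ ♟ · ♟ ♟ ♟│7
6│· · · · · · · ·│6
5│· · · ♞ ♟ · · ·│5
4│· · · · ♘ · · ·│4
3│· · · · · · · ♘│3
2│♙ ♙ ♙ ♙ ♙ ♙ ♙ ♙│2
1│♖ · ♗ ♕ ♔ ♗ · ♖│1
  ─────────────────
  a b c d e f g h

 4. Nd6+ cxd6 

  a b c d e f g h
  ─────────────────
8│♜ ♞ ♝ ♛ ♚ ♝ · ♜│8
7│♟ ♟ · ♟ · ♟ ♟ ♟│7
6│· · · ♟ · · · ·│6
5│· · · ♞ ♟ · · ·│5
4│· · · · · · · ·│4
3│· · · · · · · ♘│3
2│♙ ♙ ♙ ♙ ♙ ♙ ♙ ♙│2
1│♖ · ♗ ♕ ♔ ♗ · ♖│1
  ─────────────────
  a b c d e f g h



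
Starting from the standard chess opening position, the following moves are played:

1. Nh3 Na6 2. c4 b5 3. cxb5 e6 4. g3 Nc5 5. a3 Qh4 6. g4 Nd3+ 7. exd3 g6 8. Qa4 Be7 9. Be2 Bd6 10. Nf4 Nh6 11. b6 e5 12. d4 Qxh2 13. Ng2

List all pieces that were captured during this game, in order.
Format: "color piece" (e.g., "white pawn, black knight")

Tracking captures:
  cxb5: captured black pawn
  exd3: captured black knight
  Qxh2: captured white pawn

black pawn, black knight, white pawn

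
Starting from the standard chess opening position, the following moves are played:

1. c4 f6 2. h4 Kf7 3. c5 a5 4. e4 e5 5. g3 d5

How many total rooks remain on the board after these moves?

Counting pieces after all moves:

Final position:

  a b c d e f g h
  ─────────────────
8│♜ ♞ ♝ ♛ · ♝ ♞ ♜│8
7│· ♟ ♟ · · ♚ ♟ ♟│7
6│· · · · · ♟ · ·│6
5│♟ · ♙ ♟ ♟ · · ·│5
4│· · · · ♙ · · ♙│4
3│· · · · · · ♙ ·│3
2│♙ ♙ · ♙ · ♙ · ·│2
1│♖ ♘ ♗ ♕ ♔ ♗ ♘ ♖│1
  ─────────────────
  a b c d e f g h


4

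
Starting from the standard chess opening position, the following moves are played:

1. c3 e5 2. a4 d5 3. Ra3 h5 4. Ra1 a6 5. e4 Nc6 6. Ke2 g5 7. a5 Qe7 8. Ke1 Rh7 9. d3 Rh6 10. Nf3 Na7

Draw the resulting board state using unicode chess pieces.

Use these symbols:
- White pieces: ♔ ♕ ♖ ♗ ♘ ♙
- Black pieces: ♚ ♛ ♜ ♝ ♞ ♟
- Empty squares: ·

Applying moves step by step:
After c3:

♜ ♞ ♝ ♛ ♚ ♝ ♞ ♜
♟ ♟ ♟ ♟ ♟ ♟ ♟ ♟
· · · · · · · ·
· · · · · · · ·
· · · · · · · ·
· · ♙ · · · · ·
♙ ♙ · ♙ ♙ ♙ ♙ ♙
♖ ♘ ♗ ♕ ♔ ♗ ♘ ♖


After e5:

♜ ♞ ♝ ♛ ♚ ♝ ♞ ♜
♟ ♟ ♟ ♟ · ♟ ♟ ♟
· · · · · · · ·
· · · · ♟ · · ·
· · · · · · · ·
· · ♙ · · · · ·
♙ ♙ · ♙ ♙ ♙ ♙ ♙
♖ ♘ ♗ ♕ ♔ ♗ ♘ ♖


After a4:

♜ ♞ ♝ ♛ ♚ ♝ ♞ ♜
♟ ♟ ♟ ♟ · ♟ ♟ ♟
· · · · · · · ·
· · · · ♟ · · ·
♙ · · · · · · ·
· · ♙ · · · · ·
· ♙ · ♙ ♙ ♙ ♙ ♙
♖ ♘ ♗ ♕ ♔ ♗ ♘ ♖


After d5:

♜ ♞ ♝ ♛ ♚ ♝ ♞ ♜
♟ ♟ ♟ · · ♟ ♟ ♟
· · · · · · · ·
· · · ♟ ♟ · · ·
♙ · · · · · · ·
· · ♙ · · · · ·
· ♙ · ♙ ♙ ♙ ♙ ♙
♖ ♘ ♗ ♕ ♔ ♗ ♘ ♖


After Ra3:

♜ ♞ ♝ ♛ ♚ ♝ ♞ ♜
♟ ♟ ♟ · · ♟ ♟ ♟
· · · · · · · ·
· · · ♟ ♟ · · ·
♙ · · · · · · ·
♖ · ♙ · · · · ·
· ♙ · ♙ ♙ ♙ ♙ ♙
· ♘ ♗ ♕ ♔ ♗ ♘ ♖


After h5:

♜ ♞ ♝ ♛ ♚ ♝ ♞ ♜
♟ ♟ ♟ · · ♟ ♟ ·
· · · · · · · ·
· · · ♟ ♟ · · ♟
♙ · · · · · · ·
♖ · ♙ · · · · ·
· ♙ · ♙ ♙ ♙ ♙ ♙
· ♘ ♗ ♕ ♔ ♗ ♘ ♖


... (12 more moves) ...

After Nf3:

♜ · ♝ · ♚ ♝ ♞ ·
· ♟ ♟ · ♛ ♟ · ·
♟ · ♞ · · · · ♜
♙ · · ♟ ♟ · ♟ ♟
· · · · ♙ · · ·
· · ♙ ♙ · ♘ · ·
· ♙ · · · ♙ ♙ ♙
♖ ♘ ♗ ♕ ♔ ♗ · ♖


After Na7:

♜ · ♝ · ♚ ♝ ♞ ·
♞ ♟ ♟ · ♛ ♟ · ·
♟ · · · · · · ♜
♙ · · ♟ ♟ · ♟ ♟
· · · · ♙ · · ·
· · ♙ ♙ · ♘ · ·
· ♙ · · · ♙ ♙ ♙
♖ ♘ ♗ ♕ ♔ ♗ · ♖



  a b c d e f g h
  ─────────────────
8│♜ · ♝ · ♚ ♝ ♞ ·│8
7│♞ ♟ ♟ · ♛ ♟ · ·│7
6│♟ · · · · · · ♜│6
5│♙ · · ♟ ♟ · ♟ ♟│5
4│· · · · ♙ · · ·│4
3│· · ♙ ♙ · ♘ · ·│3
2│· ♙ · · · ♙ ♙ ♙│2
1│♖ ♘ ♗ ♕ ♔ ♗ · ♖│1
  ─────────────────
  a b c d e f g h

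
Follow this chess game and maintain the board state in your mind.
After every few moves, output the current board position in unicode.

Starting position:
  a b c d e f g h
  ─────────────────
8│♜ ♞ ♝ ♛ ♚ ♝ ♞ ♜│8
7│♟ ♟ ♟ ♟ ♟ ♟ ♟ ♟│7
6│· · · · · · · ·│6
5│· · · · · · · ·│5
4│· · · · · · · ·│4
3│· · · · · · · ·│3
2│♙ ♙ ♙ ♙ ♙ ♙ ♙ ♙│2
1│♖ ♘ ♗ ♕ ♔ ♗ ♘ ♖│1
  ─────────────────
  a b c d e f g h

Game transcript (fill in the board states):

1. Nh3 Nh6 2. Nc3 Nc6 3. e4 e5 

  a b c d e f g h
  ─────────────────
8│♜ · ♝ ♛ ♚ ♝ · ♜│8
7│♟ ♟ ♟ ♟ · ♟ ♟ ♟│7
6│· · ♞ · · · · ♞│6
5│· · · · ♟ · · ·│5
4│· · · · ♙ · · ·│4
3│· · ♘ · · · · ♘│3
2│♙ ♙ ♙ ♙ · ♙ ♙ ♙│2
1│♖ · ♗ ♕ ♔ ♗ · ♖│1
  ─────────────────
  a b c d e f g h

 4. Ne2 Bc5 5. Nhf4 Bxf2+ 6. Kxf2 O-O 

  a b c d e f g h
  ─────────────────
8│♜ · ♝ ♛ · ♜ ♚ ·│8
7│♟ ♟ ♟ ♟ · ♟ ♟ ♟│7
6│· · ♞ · · · · ♞│6
5│· · · · ♟ · · ·│5
4│· · · · ♙ ♘ · ·│4
3│· · · · · · · ·│3
2│♙ ♙ ♙ ♙ ♘ ♔ ♙ ♙│2
1│♖ · ♗ ♕ · ♗ · ♖│1
  ─────────────────
  a b c d e f g h

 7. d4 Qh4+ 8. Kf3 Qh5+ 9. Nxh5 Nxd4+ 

  a b c d e f g h
  ─────────────────
8│♜ · ♝ · · ♜ ♚ ·│8
7│♟ ♟ ♟ ♟ · ♟ ♟ ♟│7
6│· · · · · · · ♞│6
5│· · · · ♟ · · ♘│5
4│· · · ♞ ♙ · · ·│4
3│· · · · · ♔ · ·│3
2│♙ ♙ ♙ · ♘ · ♙ ♙│2
1│♖ · ♗ ♕ · ♗ · ♖│1
  ─────────────────
  a b c d e f g h

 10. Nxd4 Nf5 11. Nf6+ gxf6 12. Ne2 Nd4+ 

  a b c d e f g h
  ─────────────────
8│♜ · ♝ · · ♜ ♚ ·│8
7│♟ ♟ ♟ ♟ · ♟ · ♟│7
6│· · · · · ♟ · ·│6
5│· · · · ♟ · · ·│5
4│· · · ♞ ♙ · · ·│4
3│· · · · · ♔ · ·│3
2│♙ ♙ ♙ · ♘ · ♙ ♙│2
1│♖ · ♗ ♕ · ♗ · ♖│1
  ─────────────────
  a b c d e f g h

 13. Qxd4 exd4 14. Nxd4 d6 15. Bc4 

  a b c d e f g h
  ─────────────────
8│♜ · ♝ · · ♜ ♚ ·│8
7│♟ ♟ ♟ · · ♟ · ♟│7
6│· · · ♟ · ♟ · ·│6
5│· · · · · · · ·│5
4│· · ♗ ♘ ♙ · · ·│4
3│· · · · · ♔ · ·│3
2│♙ ♙ ♙ · · · ♙ ♙│2
1│♖ · ♗ · · · · ♖│1
  ─────────────────
  a b c d e f g h


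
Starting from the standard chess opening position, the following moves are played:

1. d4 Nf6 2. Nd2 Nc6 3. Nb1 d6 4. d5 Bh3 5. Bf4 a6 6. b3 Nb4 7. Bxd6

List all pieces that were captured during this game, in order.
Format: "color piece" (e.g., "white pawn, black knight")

Tracking captures:
  Bxd6: captured black pawn

black pawn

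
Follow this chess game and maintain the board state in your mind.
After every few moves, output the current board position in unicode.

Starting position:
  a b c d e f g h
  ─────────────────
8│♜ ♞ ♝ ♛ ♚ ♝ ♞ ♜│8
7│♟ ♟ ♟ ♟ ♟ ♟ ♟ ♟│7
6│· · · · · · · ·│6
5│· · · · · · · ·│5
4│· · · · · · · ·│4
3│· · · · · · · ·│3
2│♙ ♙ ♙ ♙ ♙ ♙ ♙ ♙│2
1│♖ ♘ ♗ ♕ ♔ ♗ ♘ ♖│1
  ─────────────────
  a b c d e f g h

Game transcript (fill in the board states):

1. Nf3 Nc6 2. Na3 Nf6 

  a b c d e f g h
  ─────────────────
8│♜ · ♝ ♛ ♚ ♝ · ♜│8
7│♟ ♟ ♟ ♟ ♟ ♟ ♟ ♟│7
6│· · ♞ · · ♞ · ·│6
5│· · · · · · · ·│5
4│· · · · · · · ·│4
3│♘ · · · · ♘ · ·│3
2│♙ ♙ ♙ ♙ ♙ ♙ ♙ ♙│2
1│♖ · ♗ ♕ ♔ ♗ · ♖│1
  ─────────────────
  a b c d e f g h

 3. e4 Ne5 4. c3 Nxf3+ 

  a b c d e f g h
  ─────────────────
8│♜ · ♝ ♛ ♚ ♝ · ♜│8
7│♟ ♟ ♟ ♟ ♟ ♟ ♟ ♟│7
6│· · · · · ♞ · ·│6
5│· · · · · · · ·│5
4│· · · · ♙ · · ·│4
3│♘ · ♙ · · ♞ · ·│3
2│♙ ♙ · ♙ · ♙ ♙ ♙│2
1│♖ · ♗ ♕ ♔ ♗ · ♖│1
  ─────────────────
  a b c d e f g h

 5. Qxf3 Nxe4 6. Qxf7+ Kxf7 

  a b c d e f g h
  ─────────────────
8│♜ · ♝ ♛ · ♝ · ♜│8
7│♟ ♟ ♟ ♟ ♟ ♚ ♟ ♟│7
6│· · · · · · · ·│6
5│· · · · · · · ·│5
4│· · · · ♞ · · ·│4
3│♘ · ♙ · · · · ·│3
2│♙ ♙ · ♙ · ♙ ♙ ♙│2
1│♖ · ♗ · ♔ ♗ · ♖│1
  ─────────────────
  a b c d e f g h

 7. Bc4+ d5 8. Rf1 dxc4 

  a b c d e f g h
  ─────────────────
8│♜ · ♝ ♛ · ♝ · ♜│8
7│♟ ♟ ♟ · ♟ ♚ ♟ ♟│7
6│· · · · · · · ·│6
5│· · · · · · · ·│5
4│· · ♟ · ♞ · · ·│4
3│♘ · ♙ · · · · ·│3
2│♙ ♙ · ♙ · ♙ ♙ ♙│2
1│♖ · ♗ · ♔ ♖ · ·│1
  ─────────────────
  a b c d e f g h

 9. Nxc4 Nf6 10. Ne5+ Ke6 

  a b c d e f g h
  ─────────────────
8│♜ · ♝ ♛ · ♝ · ♜│8
7│♟ ♟ ♟ · ♟ · ♟ ♟│7
6│· · · · ♚ ♞ · ·│6
5│· · · · ♘ · · ·│5
4│· · · · · · · ·│4
3│· · ♙ · · · · ·│3
2│♙ ♙ · ♙ · ♙ ♙ ♙│2
1│♖ · ♗ · ♔ ♖ · ·│1
  ─────────────────
  a b c d e f g h



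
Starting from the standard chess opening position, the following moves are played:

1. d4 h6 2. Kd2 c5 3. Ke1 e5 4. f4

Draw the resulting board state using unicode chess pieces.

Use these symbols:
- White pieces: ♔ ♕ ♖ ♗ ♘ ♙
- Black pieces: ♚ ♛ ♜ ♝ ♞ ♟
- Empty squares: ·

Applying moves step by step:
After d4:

♜ ♞ ♝ ♛ ♚ ♝ ♞ ♜
♟ ♟ ♟ ♟ ♟ ♟ ♟ ♟
· · · · · · · ·
· · · · · · · ·
· · · ♙ · · · ·
· · · · · · · ·
♙ ♙ ♙ · ♙ ♙ ♙ ♙
♖ ♘ ♗ ♕ ♔ ♗ ♘ ♖


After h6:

♜ ♞ ♝ ♛ ♚ ♝ ♞ ♜
♟ ♟ ♟ ♟ ♟ ♟ ♟ ·
· · · · · · · ♟
· · · · · · · ·
· · · ♙ · · · ·
· · · · · · · ·
♙ ♙ ♙ · ♙ ♙ ♙ ♙
♖ ♘ ♗ ♕ ♔ ♗ ♘ ♖


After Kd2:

♜ ♞ ♝ ♛ ♚ ♝ ♞ ♜
♟ ♟ ♟ ♟ ♟ ♟ ♟ ·
· · · · · · · ♟
· · · · · · · ·
· · · ♙ · · · ·
· · · · · · · ·
♙ ♙ ♙ ♔ ♙ ♙ ♙ ♙
♖ ♘ ♗ ♕ · ♗ ♘ ♖


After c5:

♜ ♞ ♝ ♛ ♚ ♝ ♞ ♜
♟ ♟ · ♟ ♟ ♟ ♟ ·
· · · · · · · ♟
· · ♟ · · · · ·
· · · ♙ · · · ·
· · · · · · · ·
♙ ♙ ♙ ♔ ♙ ♙ ♙ ♙
♖ ♘ ♗ ♕ · ♗ ♘ ♖


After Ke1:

♜ ♞ ♝ ♛ ♚ ♝ ♞ ♜
♟ ♟ · ♟ ♟ ♟ ♟ ·
· · · · · · · ♟
· · ♟ · · · · ·
· · · ♙ · · · ·
· · · · · · · ·
♙ ♙ ♙ · ♙ ♙ ♙ ♙
♖ ♘ ♗ ♕ ♔ ♗ ♘ ♖


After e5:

♜ ♞ ♝ ♛ ♚ ♝ ♞ ♜
♟ ♟ · ♟ · ♟ ♟ ·
· · · · · · · ♟
· · ♟ · ♟ · · ·
· · · ♙ · · · ·
· · · · · · · ·
♙ ♙ ♙ · ♙ ♙ ♙ ♙
♖ ♘ ♗ ♕ ♔ ♗ ♘ ♖


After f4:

♜ ♞ ♝ ♛ ♚ ♝ ♞ ♜
♟ ♟ · ♟ · ♟ ♟ ·
· · · · · · · ♟
· · ♟ · ♟ · · ·
· · · ♙ · ♙ · ·
· · · · · · · ·
♙ ♙ ♙ · ♙ · ♙ ♙
♖ ♘ ♗ ♕ ♔ ♗ ♘ ♖



  a b c d e f g h
  ─────────────────
8│♜ ♞ ♝ ♛ ♚ ♝ ♞ ♜│8
7│♟ ♟ · ♟ · ♟ ♟ ·│7
6│· · · · · · · ♟│6
5│· · ♟ · ♟ · · ·│5
4│· · · ♙ · ♙ · ·│4
3│· · · · · · · ·│3
2│♙ ♙ ♙ · ♙ · ♙ ♙│2
1│♖ ♘ ♗ ♕ ♔ ♗ ♘ ♖│1
  ─────────────────
  a b c d e f g h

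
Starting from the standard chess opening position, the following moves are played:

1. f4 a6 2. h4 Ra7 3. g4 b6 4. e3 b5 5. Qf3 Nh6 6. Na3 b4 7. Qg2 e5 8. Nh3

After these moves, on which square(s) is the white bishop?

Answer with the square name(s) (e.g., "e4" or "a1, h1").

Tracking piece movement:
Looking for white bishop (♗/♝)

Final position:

  a b c d e f g h
  ─────────────────
8│· ♞ ♝ ♛ ♚ ♝ · ♜│8
7│♜ · ♟ ♟ · ♟ ♟ ♟│7
6│♟ · · · · · · ♞│6
5│· · · · ♟ · · ·│5
4│· ♟ · · · ♙ ♙ ♙│4
3│♘ · · · ♙ · · ♘│3
2│♙ ♙ ♙ ♙ · · ♕ ·│2
1│♖ · ♗ · ♔ ♗ · ♖│1
  ─────────────────
  a b c d e f g h


c1, f1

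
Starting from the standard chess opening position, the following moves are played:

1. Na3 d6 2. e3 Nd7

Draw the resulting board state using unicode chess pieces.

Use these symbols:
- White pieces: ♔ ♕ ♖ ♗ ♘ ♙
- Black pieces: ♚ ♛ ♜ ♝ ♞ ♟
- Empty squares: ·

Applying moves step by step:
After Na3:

♜ ♞ ♝ ♛ ♚ ♝ ♞ ♜
♟ ♟ ♟ ♟ ♟ ♟ ♟ ♟
· · · · · · · ·
· · · · · · · ·
· · · · · · · ·
♘ · · · · · · ·
♙ ♙ ♙ ♙ ♙ ♙ ♙ ♙
♖ · ♗ ♕ ♔ ♗ ♘ ♖


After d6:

♜ ♞ ♝ ♛ ♚ ♝ ♞ ♜
♟ ♟ ♟ · ♟ ♟ ♟ ♟
· · · ♟ · · · ·
· · · · · · · ·
· · · · · · · ·
♘ · · · · · · ·
♙ ♙ ♙ ♙ ♙ ♙ ♙ ♙
♖ · ♗ ♕ ♔ ♗ ♘ ♖


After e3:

♜ ♞ ♝ ♛ ♚ ♝ ♞ ♜
♟ ♟ ♟ · ♟ ♟ ♟ ♟
· · · ♟ · · · ·
· · · · · · · ·
· · · · · · · ·
♘ · · · ♙ · · ·
♙ ♙ ♙ ♙ · ♙ ♙ ♙
♖ · ♗ ♕ ♔ ♗ ♘ ♖


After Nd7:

♜ · ♝ ♛ ♚ ♝ ♞ ♜
♟ ♟ ♟ ♞ ♟ ♟ ♟ ♟
· · · ♟ · · · ·
· · · · · · · ·
· · · · · · · ·
♘ · · · ♙ · · ·
♙ ♙ ♙ ♙ · ♙ ♙ ♙
♖ · ♗ ♕ ♔ ♗ ♘ ♖



  a b c d e f g h
  ─────────────────
8│♜ · ♝ ♛ ♚ ♝ ♞ ♜│8
7│♟ ♟ ♟ ♞ ♟ ♟ ♟ ♟│7
6│· · · ♟ · · · ·│6
5│· · · · · · · ·│5
4│· · · · · · · ·│4
3│♘ · · · ♙ · · ·│3
2│♙ ♙ ♙ ♙ · ♙ ♙ ♙│2
1│♖ · ♗ ♕ ♔ ♗ ♘ ♖│1
  ─────────────────
  a b c d e f g h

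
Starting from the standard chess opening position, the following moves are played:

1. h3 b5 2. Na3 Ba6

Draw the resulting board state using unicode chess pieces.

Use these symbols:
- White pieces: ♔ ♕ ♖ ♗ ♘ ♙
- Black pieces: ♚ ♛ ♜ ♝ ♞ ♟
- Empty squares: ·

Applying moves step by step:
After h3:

♜ ♞ ♝ ♛ ♚ ♝ ♞ ♜
♟ ♟ ♟ ♟ ♟ ♟ ♟ ♟
· · · · · · · ·
· · · · · · · ·
· · · · · · · ·
· · · · · · · ♙
♙ ♙ ♙ ♙ ♙ ♙ ♙ ·
♖ ♘ ♗ ♕ ♔ ♗ ♘ ♖


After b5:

♜ ♞ ♝ ♛ ♚ ♝ ♞ ♜
♟ · ♟ ♟ ♟ ♟ ♟ ♟
· · · · · · · ·
· ♟ · · · · · ·
· · · · · · · ·
· · · · · · · ♙
♙ ♙ ♙ ♙ ♙ ♙ ♙ ·
♖ ♘ ♗ ♕ ♔ ♗ ♘ ♖


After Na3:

♜ ♞ ♝ ♛ ♚ ♝ ♞ ♜
♟ · ♟ ♟ ♟ ♟ ♟ ♟
· · · · · · · ·
· ♟ · · · · · ·
· · · · · · · ·
♘ · · · · · · ♙
♙ ♙ ♙ ♙ ♙ ♙ ♙ ·
♖ · ♗ ♕ ♔ ♗ ♘ ♖


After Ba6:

♜ ♞ · ♛ ♚ ♝ ♞ ♜
♟ · ♟ ♟ ♟ ♟ ♟ ♟
♝ · · · · · · ·
· ♟ · · · · · ·
· · · · · · · ·
♘ · · · · · · ♙
♙ ♙ ♙ ♙ ♙ ♙ ♙ ·
♖ · ♗ ♕ ♔ ♗ ♘ ♖



  a b c d e f g h
  ─────────────────
8│♜ ♞ · ♛ ♚ ♝ ♞ ♜│8
7│♟ · ♟ ♟ ♟ ♟ ♟ ♟│7
6│♝ · · · · · · ·│6
5│· ♟ · · · · · ·│5
4│· · · · · · · ·│4
3│♘ · · · · · · ♙│3
2│♙ ♙ ♙ ♙ ♙ ♙ ♙ ·│2
1│♖ · ♗ ♕ ♔ ♗ ♘ ♖│1
  ─────────────────
  a b c d e f g h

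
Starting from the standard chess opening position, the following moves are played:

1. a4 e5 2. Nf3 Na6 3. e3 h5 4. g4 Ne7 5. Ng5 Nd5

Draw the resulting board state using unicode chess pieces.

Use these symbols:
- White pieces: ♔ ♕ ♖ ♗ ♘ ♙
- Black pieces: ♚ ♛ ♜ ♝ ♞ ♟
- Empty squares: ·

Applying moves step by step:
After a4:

♜ ♞ ♝ ♛ ♚ ♝ ♞ ♜
♟ ♟ ♟ ♟ ♟ ♟ ♟ ♟
· · · · · · · ·
· · · · · · · ·
♙ · · · · · · ·
· · · · · · · ·
· ♙ ♙ ♙ ♙ ♙ ♙ ♙
♖ ♘ ♗ ♕ ♔ ♗ ♘ ♖


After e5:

♜ ♞ ♝ ♛ ♚ ♝ ♞ ♜
♟ ♟ ♟ ♟ · ♟ ♟ ♟
· · · · · · · ·
· · · · ♟ · · ·
♙ · · · · · · ·
· · · · · · · ·
· ♙ ♙ ♙ ♙ ♙ ♙ ♙
♖ ♘ ♗ ♕ ♔ ♗ ♘ ♖


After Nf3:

♜ ♞ ♝ ♛ ♚ ♝ ♞ ♜
♟ ♟ ♟ ♟ · ♟ ♟ ♟
· · · · · · · ·
· · · · ♟ · · ·
♙ · · · · · · ·
· · · · · ♘ · ·
· ♙ ♙ ♙ ♙ ♙ ♙ ♙
♖ ♘ ♗ ♕ ♔ ♗ · ♖


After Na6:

♜ · ♝ ♛ ♚ ♝ ♞ ♜
♟ ♟ ♟ ♟ · ♟ ♟ ♟
♞ · · · · · · ·
· · · · ♟ · · ·
♙ · · · · · · ·
· · · · · ♘ · ·
· ♙ ♙ ♙ ♙ ♙ ♙ ♙
♖ ♘ ♗ ♕ ♔ ♗ · ♖


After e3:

♜ · ♝ ♛ ♚ ♝ ♞ ♜
♟ ♟ ♟ ♟ · ♟ ♟ ♟
♞ · · · · · · ·
· · · · ♟ · · ·
♙ · · · · · · ·
· · · · ♙ ♘ · ·
· ♙ ♙ ♙ · ♙ ♙ ♙
♖ ♘ ♗ ♕ ♔ ♗ · ♖


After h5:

♜ · ♝ ♛ ♚ ♝ ♞ ♜
♟ ♟ ♟ ♟ · ♟ ♟ ·
♞ · · · · · · ·
· · · · ♟ · · ♟
♙ · · · · · · ·
· · · · ♙ ♘ · ·
· ♙ ♙ ♙ · ♙ ♙ ♙
♖ ♘ ♗ ♕ ♔ ♗ · ♖


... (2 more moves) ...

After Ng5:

♜ · ♝ ♛ ♚ ♝ · ♜
♟ ♟ ♟ ♟ ♞ ♟ ♟ ·
♞ · · · · · · ·
· · · · ♟ · ♘ ♟
♙ · · · · · ♙ ·
· · · · ♙ · · ·
· ♙ ♙ ♙ · ♙ · ♙
♖ ♘ ♗ ♕ ♔ ♗ · ♖


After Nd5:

♜ · ♝ ♛ ♚ ♝ · ♜
♟ ♟ ♟ ♟ · ♟ ♟ ·
♞ · · · · · · ·
· · · ♞ ♟ · ♘ ♟
♙ · · · · · ♙ ·
· · · · ♙ · · ·
· ♙ ♙ ♙ · ♙ · ♙
♖ ♘ ♗ ♕ ♔ ♗ · ♖



  a b c d e f g h
  ─────────────────
8│♜ · ♝ ♛ ♚ ♝ · ♜│8
7│♟ ♟ ♟ ♟ · ♟ ♟ ·│7
6│♞ · · · · · · ·│6
5│· · · ♞ ♟ · ♘ ♟│5
4│♙ · · · · · ♙ ·│4
3│· · · · ♙ · · ·│3
2│· ♙ ♙ ♙ · ♙ · ♙│2
1│♖ ♘ ♗ ♕ ♔ ♗ · ♖│1
  ─────────────────
  a b c d e f g h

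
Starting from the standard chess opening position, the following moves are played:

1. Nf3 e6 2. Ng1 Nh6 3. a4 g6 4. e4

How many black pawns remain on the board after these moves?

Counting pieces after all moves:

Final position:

  a b c d e f g h
  ─────────────────
8│♜ ♞ ♝ ♛ ♚ ♝ · ♜│8
7│♟ ♟ ♟ ♟ · ♟ · ♟│7
6│· · · · ♟ · ♟ ♞│6
5│· · · · · · · ·│5
4│♙ · · · ♙ · · ·│4
3│· · · · · · · ·│3
2│· ♙ ♙ ♙ · ♙ ♙ ♙│2
1│♖ ♘ ♗ ♕ ♔ ♗ ♘ ♖│1
  ─────────────────
  a b c d e f g h


8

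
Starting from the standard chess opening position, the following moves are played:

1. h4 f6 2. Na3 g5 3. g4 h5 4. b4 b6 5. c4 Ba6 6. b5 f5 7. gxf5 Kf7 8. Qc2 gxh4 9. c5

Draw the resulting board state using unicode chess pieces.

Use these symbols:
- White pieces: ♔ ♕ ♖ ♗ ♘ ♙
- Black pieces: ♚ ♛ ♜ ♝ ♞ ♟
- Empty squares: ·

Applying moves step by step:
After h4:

♜ ♞ ♝ ♛ ♚ ♝ ♞ ♜
♟ ♟ ♟ ♟ ♟ ♟ ♟ ♟
· · · · · · · ·
· · · · · · · ·
· · · · · · · ♙
· · · · · · · ·
♙ ♙ ♙ ♙ ♙ ♙ ♙ ·
♖ ♘ ♗ ♕ ♔ ♗ ♘ ♖


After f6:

♜ ♞ ♝ ♛ ♚ ♝ ♞ ♜
♟ ♟ ♟ ♟ ♟ · ♟ ♟
· · · · · ♟ · ·
· · · · · · · ·
· · · · · · · ♙
· · · · · · · ·
♙ ♙ ♙ ♙ ♙ ♙ ♙ ·
♖ ♘ ♗ ♕ ♔ ♗ ♘ ♖


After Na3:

♜ ♞ ♝ ♛ ♚ ♝ ♞ ♜
♟ ♟ ♟ ♟ ♟ · ♟ ♟
· · · · · ♟ · ·
· · · · · · · ·
· · · · · · · ♙
♘ · · · · · · ·
♙ ♙ ♙ ♙ ♙ ♙ ♙ ·
♖ · ♗ ♕ ♔ ♗ ♘ ♖


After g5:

♜ ♞ ♝ ♛ ♚ ♝ ♞ ♜
♟ ♟ ♟ ♟ ♟ · · ♟
· · · · · ♟ · ·
· · · · · · ♟ ·
· · · · · · · ♙
♘ · · · · · · ·
♙ ♙ ♙ ♙ ♙ ♙ ♙ ·
♖ · ♗ ♕ ♔ ♗ ♘ ♖


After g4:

♜ ♞ ♝ ♛ ♚ ♝ ♞ ♜
♟ ♟ ♟ ♟ ♟ · · ♟
· · · · · ♟ · ·
· · · · · · ♟ ·
· · · · · · ♙ ♙
♘ · · · · · · ·
♙ ♙ ♙ ♙ ♙ ♙ · ·
♖ · ♗ ♕ ♔ ♗ ♘ ♖


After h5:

♜ ♞ ♝ ♛ ♚ ♝ ♞ ♜
♟ ♟ ♟ ♟ ♟ · · ·
· · · · · ♟ · ·
· · · · · · ♟ ♟
· · · · · · ♙ ♙
♘ · · · · · · ·
♙ ♙ ♙ ♙ ♙ ♙ · ·
♖ · ♗ ♕ ♔ ♗ ♘ ♖


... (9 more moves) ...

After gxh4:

♜ ♞ · ♛ · ♝ ♞ ♜
♟ · ♟ ♟ ♟ ♚ · ·
♝ ♟ · · · · · ·
· ♙ · · · ♙ · ♟
· · ♙ · · · · ♟
♘ · · · · · · ·
♙ · ♕ ♙ ♙ ♙ · ·
♖ · ♗ · ♔ ♗ ♘ ♖


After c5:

♜ ♞ · ♛ · ♝ ♞ ♜
♟ · ♟ ♟ ♟ ♚ · ·
♝ ♟ · · · · · ·
· ♙ ♙ · · ♙ · ♟
· · · · · · · ♟
♘ · · · · · · ·
♙ · ♕ ♙ ♙ ♙ · ·
♖ · ♗ · ♔ ♗ ♘ ♖



  a b c d e f g h
  ─────────────────
8│♜ ♞ · ♛ · ♝ ♞ ♜│8
7│♟ · ♟ ♟ ♟ ♚ · ·│7
6│♝ ♟ · · · · · ·│6
5│· ♙ ♙ · · ♙ · ♟│5
4│· · · · · · · ♟│4
3│♘ · · · · · · ·│3
2│♙ · ♕ ♙ ♙ ♙ · ·│2
1│♖ · ♗ · ♔ ♗ ♘ ♖│1
  ─────────────────
  a b c d e f g h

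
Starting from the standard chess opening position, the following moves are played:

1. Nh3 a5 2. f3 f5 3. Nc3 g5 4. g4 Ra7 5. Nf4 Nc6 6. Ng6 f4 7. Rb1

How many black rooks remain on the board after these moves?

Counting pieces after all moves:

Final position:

  a b c d e f g h
  ─────────────────
8│· · ♝ ♛ ♚ ♝ ♞ ♜│8
7│♜ ♟ ♟ ♟ ♟ · · ♟│7
6│· · ♞ · · · ♘ ·│6
5│♟ · · · · · ♟ ·│5
4│· · · · · ♟ ♙ ·│4
3│· · ♘ · · ♙ · ·│3
2│♙ ♙ ♙ ♙ ♙ · · ♙│2
1│· ♖ ♗ ♕ ♔ ♗ · ♖│1
  ─────────────────
  a b c d e f g h


2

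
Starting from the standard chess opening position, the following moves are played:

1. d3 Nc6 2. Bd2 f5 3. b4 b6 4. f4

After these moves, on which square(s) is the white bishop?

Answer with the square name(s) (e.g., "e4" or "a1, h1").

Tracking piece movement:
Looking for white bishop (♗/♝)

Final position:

  a b c d e f g h
  ─────────────────
8│♜ · ♝ ♛ ♚ ♝ ♞ ♜│8
7│♟ · ♟ ♟ ♟ · ♟ ♟│7
6│· ♟ ♞ · · · · ·│6
5│· · · · · ♟ · ·│5
4│· ♙ · · · ♙ · ·│4
3│· · · ♙ · · · ·│3
2│♙ · ♙ ♗ ♙ · ♙ ♙│2
1│♖ ♘ · ♕ ♔ ♗ ♘ ♖│1
  ─────────────────
  a b c d e f g h


d2, f1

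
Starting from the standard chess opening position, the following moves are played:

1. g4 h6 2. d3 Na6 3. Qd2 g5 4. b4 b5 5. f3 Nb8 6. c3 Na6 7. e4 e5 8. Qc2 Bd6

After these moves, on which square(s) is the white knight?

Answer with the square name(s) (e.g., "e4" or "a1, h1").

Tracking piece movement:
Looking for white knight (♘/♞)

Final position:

  a b c d e f g h
  ─────────────────
8│♜ · ♝ ♛ ♚ · ♞ ♜│8
7│♟ · ♟ ♟ · ♟ · ·│7
6│♞ · · ♝ · · · ♟│6
5│· ♟ · · ♟ · ♟ ·│5
4│· ♙ · · ♙ · ♙ ·│4
3│· · ♙ ♙ · ♙ · ·│3
2│♙ · ♕ · · · · ♙│2
1│♖ ♘ ♗ · ♔ ♗ ♘ ♖│1
  ─────────────────
  a b c d e f g h


b1, g1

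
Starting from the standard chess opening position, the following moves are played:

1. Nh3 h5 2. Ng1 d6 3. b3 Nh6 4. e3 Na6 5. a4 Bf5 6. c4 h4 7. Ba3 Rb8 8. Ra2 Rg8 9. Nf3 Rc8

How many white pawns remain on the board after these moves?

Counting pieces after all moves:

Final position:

  a b c d e f g h
  ─────────────────
8│· · ♜ ♛ ♚ ♝ ♜ ·│8
7│♟ ♟ ♟ · ♟ ♟ ♟ ·│7
6│♞ · · ♟ · · · ♞│6
5│· · · · · ♝ · ·│5
4│♙ · ♙ · · · · ♟│4
3│♗ ♙ · · ♙ ♘ · ·│3
2│♖ · · ♙ · ♙ ♙ ♙│2
1│· ♘ · ♕ ♔ ♗ · ♖│1
  ─────────────────
  a b c d e f g h


8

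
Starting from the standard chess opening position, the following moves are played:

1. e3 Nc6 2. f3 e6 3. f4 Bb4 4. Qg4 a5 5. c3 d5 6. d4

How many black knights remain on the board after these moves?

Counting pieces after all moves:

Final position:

  a b c d e f g h
  ─────────────────
8│♜ · ♝ ♛ ♚ · ♞ ♜│8
7│· ♟ ♟ · · ♟ ♟ ♟│7
6│· · ♞ · ♟ · · ·│6
5│♟ · · ♟ · · · ·│5
4│· ♝ · ♙ · ♙ ♕ ·│4
3│· · ♙ · ♙ · · ·│3
2│♙ ♙ · · · · ♙ ♙│2
1│♖ ♘ ♗ · ♔ ♗ ♘ ♖│1
  ─────────────────
  a b c d e f g h


2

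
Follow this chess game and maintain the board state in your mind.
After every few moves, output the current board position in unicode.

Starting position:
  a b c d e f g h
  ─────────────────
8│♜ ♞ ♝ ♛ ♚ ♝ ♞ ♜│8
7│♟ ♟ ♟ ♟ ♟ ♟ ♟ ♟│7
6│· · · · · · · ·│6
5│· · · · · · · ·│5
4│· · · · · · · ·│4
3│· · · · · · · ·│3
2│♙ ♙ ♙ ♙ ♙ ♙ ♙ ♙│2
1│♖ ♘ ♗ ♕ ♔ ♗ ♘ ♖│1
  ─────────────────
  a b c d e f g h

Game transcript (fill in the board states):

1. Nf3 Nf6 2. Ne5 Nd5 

  a b c d e f g h
  ─────────────────
8│♜ ♞ ♝ ♛ ♚ ♝ · ♜│8
7│♟ ♟ ♟ ♟ ♟ ♟ ♟ ♟│7
6│· · · · · · · ·│6
5│· · · ♞ ♘ · · ·│5
4│· · · · · · · ·│4
3│· · · · · · · ·│3
2│♙ ♙ ♙ ♙ ♙ ♙ ♙ ♙│2
1│♖ ♘ ♗ ♕ ♔ ♗ · ♖│1
  ─────────────────
  a b c d e f g h

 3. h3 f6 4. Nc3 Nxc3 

  a b c d e f g h
  ─────────────────
8│♜ ♞ ♝ ♛ ♚ ♝ · ♜│8
7│♟ ♟ ♟ ♟ ♟ · ♟ ♟│7
6│· · · · · ♟ · ·│6
5│· · · · ♘ · · ·│5
4│· · · · · · · ·│4
3│· · ♞ · · · · ♙│3
2│♙ ♙ ♙ ♙ ♙ ♙ ♙ ·│2
1│♖ · ♗ ♕ ♔ ♗ · ♖│1
  ─────────────────
  a b c d e f g h

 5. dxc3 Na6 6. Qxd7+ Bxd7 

  a b c d e f g h
  ─────────────────
8│♜ · · ♛ ♚ ♝ · ♜│8
7│♟ ♟ ♟ ♝ ♟ · ♟ ♟│7
6│♞ · · · · ♟ · ·│6
5│· · · · ♘ · · ·│5
4│· · · · · · · ·│4
3│· · ♙ · · · · ♙│3
2│♙ ♙ ♙ · ♙ ♙ ♙ ·│2
1│♖ · ♗ · ♔ ♗ · ♖│1
  ─────────────────
  a b c d e f g h

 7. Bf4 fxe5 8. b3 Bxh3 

  a b c d e f g h
  ─────────────────
8│♜ · · ♛ ♚ ♝ · ♜│8
7│♟ ♟ ♟ · ♟ · ♟ ♟│7
6│♞ · · · · · · ·│6
5│· · · · ♟ · · ·│5
4│· · · · · ♗ · ·│4
3│· ♙ ♙ · · · · ♝│3
2│♙ · ♙ · ♙ ♙ ♙ ·│2
1│♖ · · · ♔ ♗ · ♖│1
  ─────────────────
  a b c d e f g h



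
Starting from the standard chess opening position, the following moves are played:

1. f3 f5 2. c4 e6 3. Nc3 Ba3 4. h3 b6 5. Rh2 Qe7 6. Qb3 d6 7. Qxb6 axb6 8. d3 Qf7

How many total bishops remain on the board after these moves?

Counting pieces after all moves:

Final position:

  a b c d e f g h
  ─────────────────
8│♜ ♞ ♝ · ♚ · ♞ ♜│8
7│· · ♟ · · ♛ ♟ ♟│7
6│· ♟ · ♟ ♟ · · ·│6
5│· · · · · ♟ · ·│5
4│· · ♙ · · · · ·│4
3│♝ · ♘ ♙ · ♙ · ♙│3
2│♙ ♙ · · ♙ · ♙ ♖│2
1│♖ · ♗ · ♔ ♗ ♘ ·│1
  ─────────────────
  a b c d e f g h


4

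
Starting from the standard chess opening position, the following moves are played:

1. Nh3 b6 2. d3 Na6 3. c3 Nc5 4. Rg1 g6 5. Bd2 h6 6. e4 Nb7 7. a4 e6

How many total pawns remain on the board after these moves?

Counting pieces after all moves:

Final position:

  a b c d e f g h
  ─────────────────
8│♜ · ♝ ♛ ♚ ♝ ♞ ♜│8
7│♟ ♞ ♟ ♟ · ♟ · ·│7
6│· ♟ · · ♟ · ♟ ♟│6
5│· · · · · · · ·│5
4│♙ · · · ♙ · · ·│4
3│· · ♙ ♙ · · · ♘│3
2│· ♙ · ♗ · ♙ ♙ ♙│2
1│♖ ♘ · ♕ ♔ ♗ ♖ ·│1
  ─────────────────
  a b c d e f g h


16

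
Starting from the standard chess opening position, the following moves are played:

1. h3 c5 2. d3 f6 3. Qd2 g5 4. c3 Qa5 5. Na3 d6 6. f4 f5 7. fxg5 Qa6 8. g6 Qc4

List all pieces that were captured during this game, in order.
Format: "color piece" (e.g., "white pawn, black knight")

Tracking captures:
  fxg5: captured black pawn

black pawn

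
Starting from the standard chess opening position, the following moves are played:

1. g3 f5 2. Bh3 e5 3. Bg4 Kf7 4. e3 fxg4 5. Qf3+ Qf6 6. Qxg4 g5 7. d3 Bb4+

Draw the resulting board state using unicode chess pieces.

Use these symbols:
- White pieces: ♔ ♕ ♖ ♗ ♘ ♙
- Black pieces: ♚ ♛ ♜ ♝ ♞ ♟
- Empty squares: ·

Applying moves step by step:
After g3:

♜ ♞ ♝ ♛ ♚ ♝ ♞ ♜
♟ ♟ ♟ ♟ ♟ ♟ ♟ ♟
· · · · · · · ·
· · · · · · · ·
· · · · · · · ·
· · · · · · ♙ ·
♙ ♙ ♙ ♙ ♙ ♙ · ♙
♖ ♘ ♗ ♕ ♔ ♗ ♘ ♖


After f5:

♜ ♞ ♝ ♛ ♚ ♝ ♞ ♜
♟ ♟ ♟ ♟ ♟ · ♟ ♟
· · · · · · · ·
· · · · · ♟ · ·
· · · · · · · ·
· · · · · · ♙ ·
♙ ♙ ♙ ♙ ♙ ♙ · ♙
♖ ♘ ♗ ♕ ♔ ♗ ♘ ♖


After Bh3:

♜ ♞ ♝ ♛ ♚ ♝ ♞ ♜
♟ ♟ ♟ ♟ ♟ · ♟ ♟
· · · · · · · ·
· · · · · ♟ · ·
· · · · · · · ·
· · · · · · ♙ ♗
♙ ♙ ♙ ♙ ♙ ♙ · ♙
♖ ♘ ♗ ♕ ♔ · ♘ ♖


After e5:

♜ ♞ ♝ ♛ ♚ ♝ ♞ ♜
♟ ♟ ♟ ♟ · · ♟ ♟
· · · · · · · ·
· · · · ♟ ♟ · ·
· · · · · · · ·
· · · · · · ♙ ♗
♙ ♙ ♙ ♙ ♙ ♙ · ♙
♖ ♘ ♗ ♕ ♔ · ♘ ♖


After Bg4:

♜ ♞ ♝ ♛ ♚ ♝ ♞ ♜
♟ ♟ ♟ ♟ · · ♟ ♟
· · · · · · · ·
· · · · ♟ ♟ · ·
· · · · · · ♗ ·
· · · · · · ♙ ·
♙ ♙ ♙ ♙ ♙ ♙ · ♙
♖ ♘ ♗ ♕ ♔ · ♘ ♖


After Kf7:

♜ ♞ ♝ ♛ · ♝ ♞ ♜
♟ ♟ ♟ ♟ · ♚ ♟ ♟
· · · · · · · ·
· · · · ♟ ♟ · ·
· · · · · · ♗ ·
· · · · · · ♙ ·
♙ ♙ ♙ ♙ ♙ ♙ · ♙
♖ ♘ ♗ ♕ ♔ · ♘ ♖


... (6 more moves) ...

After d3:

♜ ♞ ♝ · · ♝ ♞ ♜
♟ ♟ ♟ ♟ · ♚ · ♟
· · · · · ♛ · ·
· · · · ♟ · ♟ ·
· · · · · · ♕ ·
· · · ♙ ♙ · ♙ ·
♙ ♙ ♙ · · ♙ · ♙
♖ ♘ ♗ · ♔ · ♘ ♖


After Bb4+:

♜ ♞ ♝ · · · ♞ ♜
♟ ♟ ♟ ♟ · ♚ · ♟
· · · · · ♛ · ·
· · · · ♟ · ♟ ·
· ♝ · · · · ♕ ·
· · · ♙ ♙ · ♙ ·
♙ ♙ ♙ · · ♙ · ♙
♖ ♘ ♗ · ♔ · ♘ ♖



  a b c d e f g h
  ─────────────────
8│♜ ♞ ♝ · · · ♞ ♜│8
7│♟ ♟ ♟ ♟ · ♚ · ♟│7
6│· · · · · ♛ · ·│6
5│· · · · ♟ · ♟ ·│5
4│· ♝ · · · · ♕ ·│4
3│· · · ♙ ♙ · ♙ ·│3
2│♙ ♙ ♙ · · ♙ · ♙│2
1│♖ ♘ ♗ · ♔ · ♘ ♖│1
  ─────────────────
  a b c d e f g h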